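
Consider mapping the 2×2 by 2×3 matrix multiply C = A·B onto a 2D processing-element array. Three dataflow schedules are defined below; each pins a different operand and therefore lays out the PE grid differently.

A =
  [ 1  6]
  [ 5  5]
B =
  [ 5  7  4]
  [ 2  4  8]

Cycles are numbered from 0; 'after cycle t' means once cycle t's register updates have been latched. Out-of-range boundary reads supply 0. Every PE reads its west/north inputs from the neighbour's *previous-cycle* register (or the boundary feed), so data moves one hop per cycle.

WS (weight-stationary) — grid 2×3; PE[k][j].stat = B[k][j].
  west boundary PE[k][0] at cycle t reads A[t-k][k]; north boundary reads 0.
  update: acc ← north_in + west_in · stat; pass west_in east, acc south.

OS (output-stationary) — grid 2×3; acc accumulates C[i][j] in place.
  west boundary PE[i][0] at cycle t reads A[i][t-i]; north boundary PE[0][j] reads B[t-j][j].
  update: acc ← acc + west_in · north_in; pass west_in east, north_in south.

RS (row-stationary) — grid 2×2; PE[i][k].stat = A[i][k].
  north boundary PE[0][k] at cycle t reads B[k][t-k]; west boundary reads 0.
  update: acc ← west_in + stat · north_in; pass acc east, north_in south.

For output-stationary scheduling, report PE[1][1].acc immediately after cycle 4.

PE[1][1].acc = 55

OS on a 2×3 grid — tracing PE[1][1] and its feeders:
  cycle 0: PE[0][1] → acc 0, east 0, south 0
  cycle 0: PE[1][0] → acc 0, east 0, south 0
  cycle 0: PE[1][1] → acc 0, east 0, south 0
  cycle 1: PE[0][1] → acc 7, east 1, south 7
  cycle 1: PE[1][0] → acc 25, east 5, south 5
  cycle 1: PE[1][1] → acc 0, east 0, south 0
  cycle 2: PE[0][1] → acc 31, east 6, south 4
  cycle 2: PE[1][0] → acc 35, east 5, south 2
  cycle 2: PE[1][1] → acc 35, east 5, south 7
  cycle 3: PE[0][1] → acc 31, east 0, south 0
  cycle 3: PE[1][0] → acc 35, east 0, south 0
  cycle 3: PE[1][1] → acc 55, east 5, south 4
  cycle 4: PE[0][1] → acc 31, east 0, south 0
  cycle 4: PE[1][0] → acc 35, east 0, south 0
  cycle 4: PE[1][1] → acc 55, east 0, south 0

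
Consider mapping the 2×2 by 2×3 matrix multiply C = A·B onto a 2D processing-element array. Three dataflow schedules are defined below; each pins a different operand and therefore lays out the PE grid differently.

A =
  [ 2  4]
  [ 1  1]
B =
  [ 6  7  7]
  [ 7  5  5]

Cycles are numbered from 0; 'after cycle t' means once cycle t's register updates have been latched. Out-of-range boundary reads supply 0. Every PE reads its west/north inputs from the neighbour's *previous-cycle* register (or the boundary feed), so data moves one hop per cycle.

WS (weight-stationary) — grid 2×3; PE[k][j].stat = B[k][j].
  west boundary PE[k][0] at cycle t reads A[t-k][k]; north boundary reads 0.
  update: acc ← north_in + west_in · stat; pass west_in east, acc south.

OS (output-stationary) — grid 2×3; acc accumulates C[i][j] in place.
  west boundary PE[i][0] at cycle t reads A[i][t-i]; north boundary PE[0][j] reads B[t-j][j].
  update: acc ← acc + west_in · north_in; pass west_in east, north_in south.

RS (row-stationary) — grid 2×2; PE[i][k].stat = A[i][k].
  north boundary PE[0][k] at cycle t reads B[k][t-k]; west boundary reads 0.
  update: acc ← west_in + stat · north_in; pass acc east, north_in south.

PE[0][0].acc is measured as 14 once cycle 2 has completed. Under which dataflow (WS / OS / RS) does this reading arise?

dataflow = RS

Under WS (2×3), PE[0][0]:
  cycle 0: PE[0][0] → acc 12, east 2, south 12
  cycle 1: PE[0][0] → acc 6, east 1, south 6
  cycle 2: PE[0][0] → acc 0, east 0, south 0
Under OS (2×3), PE[0][0]:
  cycle 0: PE[0][0] → acc 12, east 2, south 6
  cycle 1: PE[0][0] → acc 40, east 4, south 7
  cycle 2: PE[0][0] → acc 40, east 0, south 0
Under RS (2×2), PE[0][0]:
  cycle 0: PE[0][0] → acc 12, east 12, south 6
  cycle 1: PE[0][0] → acc 14, east 14, south 7
  cycle 2: PE[0][0] → acc 14, east 14, south 7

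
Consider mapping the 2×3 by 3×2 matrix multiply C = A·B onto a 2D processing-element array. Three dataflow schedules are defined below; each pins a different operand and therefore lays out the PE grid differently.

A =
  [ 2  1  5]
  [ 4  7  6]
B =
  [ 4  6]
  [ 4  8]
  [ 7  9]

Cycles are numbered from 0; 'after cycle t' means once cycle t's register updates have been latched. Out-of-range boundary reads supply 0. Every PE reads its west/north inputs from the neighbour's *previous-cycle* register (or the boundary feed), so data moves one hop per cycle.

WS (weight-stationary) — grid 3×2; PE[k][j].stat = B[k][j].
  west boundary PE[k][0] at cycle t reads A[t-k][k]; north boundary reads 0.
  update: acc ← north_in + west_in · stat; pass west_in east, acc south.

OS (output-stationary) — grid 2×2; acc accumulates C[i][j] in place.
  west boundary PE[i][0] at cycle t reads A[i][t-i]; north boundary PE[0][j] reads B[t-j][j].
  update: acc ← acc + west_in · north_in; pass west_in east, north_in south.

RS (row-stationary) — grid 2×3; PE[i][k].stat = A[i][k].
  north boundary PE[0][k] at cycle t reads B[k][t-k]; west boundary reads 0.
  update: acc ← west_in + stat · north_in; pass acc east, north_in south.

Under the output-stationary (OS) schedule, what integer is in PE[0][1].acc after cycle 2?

OS 2×2: PE[0][1] cycle-by-cycle (with neighbour feeds):
  t=0 PE[0][0]: acc=8 h=2 v=4
  t=0 PE[0][1]: acc=0 h=0 v=0
  t=1 PE[0][0]: acc=12 h=1 v=4
  t=1 PE[0][1]: acc=12 h=2 v=6
  t=2 PE[0][0]: acc=47 h=5 v=7
  t=2 PE[0][1]: acc=20 h=1 v=8

PE[0][1].acc = 20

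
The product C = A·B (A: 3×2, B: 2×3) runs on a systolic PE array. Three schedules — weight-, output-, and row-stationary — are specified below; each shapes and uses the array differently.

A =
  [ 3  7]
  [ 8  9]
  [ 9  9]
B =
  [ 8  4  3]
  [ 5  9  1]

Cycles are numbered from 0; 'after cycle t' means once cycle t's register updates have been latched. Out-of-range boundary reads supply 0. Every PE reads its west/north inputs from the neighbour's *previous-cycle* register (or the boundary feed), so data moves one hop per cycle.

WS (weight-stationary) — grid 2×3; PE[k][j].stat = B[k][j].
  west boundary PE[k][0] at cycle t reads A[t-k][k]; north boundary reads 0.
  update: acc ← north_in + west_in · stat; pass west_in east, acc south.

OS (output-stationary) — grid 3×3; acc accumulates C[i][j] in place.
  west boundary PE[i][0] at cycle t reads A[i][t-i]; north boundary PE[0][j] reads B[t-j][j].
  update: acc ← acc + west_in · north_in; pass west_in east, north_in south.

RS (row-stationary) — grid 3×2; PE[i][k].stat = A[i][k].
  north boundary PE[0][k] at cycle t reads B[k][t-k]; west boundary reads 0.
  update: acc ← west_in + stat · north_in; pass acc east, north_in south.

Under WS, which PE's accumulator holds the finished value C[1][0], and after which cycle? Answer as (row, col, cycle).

(row, col, cycle) = (1, 0, 2)

WS: C[1][0] accumulates in PE[1][0]:
  [0] (1,0) acc=0 (h:0 v:0)
  [1] (1,0) acc=59 (h:7 v:59)
  [2] (1,0) acc=109 (h:9 v:109)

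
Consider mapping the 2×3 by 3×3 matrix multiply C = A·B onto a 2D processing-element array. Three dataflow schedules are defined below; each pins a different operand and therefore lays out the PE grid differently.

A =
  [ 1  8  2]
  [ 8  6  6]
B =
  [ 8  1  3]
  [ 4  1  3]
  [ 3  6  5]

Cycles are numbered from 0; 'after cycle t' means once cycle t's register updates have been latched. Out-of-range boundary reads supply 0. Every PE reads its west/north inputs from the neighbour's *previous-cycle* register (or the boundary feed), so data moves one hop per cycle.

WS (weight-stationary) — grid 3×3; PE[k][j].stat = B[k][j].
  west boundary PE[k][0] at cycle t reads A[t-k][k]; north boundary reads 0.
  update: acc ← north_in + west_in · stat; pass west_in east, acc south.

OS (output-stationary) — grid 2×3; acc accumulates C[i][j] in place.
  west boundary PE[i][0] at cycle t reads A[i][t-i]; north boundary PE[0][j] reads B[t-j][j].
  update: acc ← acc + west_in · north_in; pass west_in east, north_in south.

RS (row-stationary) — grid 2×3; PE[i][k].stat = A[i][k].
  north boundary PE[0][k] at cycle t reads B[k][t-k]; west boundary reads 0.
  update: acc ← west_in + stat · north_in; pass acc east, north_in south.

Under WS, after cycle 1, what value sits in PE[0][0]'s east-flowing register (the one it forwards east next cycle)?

register = 8

WS 3×3: PE[0][0] cycle-by-cycle (with neighbour feeds):
  cycle 0: PE[0][0] → acc 8, east 1, south 8
  cycle 1: PE[0][0] → acc 64, east 8, south 64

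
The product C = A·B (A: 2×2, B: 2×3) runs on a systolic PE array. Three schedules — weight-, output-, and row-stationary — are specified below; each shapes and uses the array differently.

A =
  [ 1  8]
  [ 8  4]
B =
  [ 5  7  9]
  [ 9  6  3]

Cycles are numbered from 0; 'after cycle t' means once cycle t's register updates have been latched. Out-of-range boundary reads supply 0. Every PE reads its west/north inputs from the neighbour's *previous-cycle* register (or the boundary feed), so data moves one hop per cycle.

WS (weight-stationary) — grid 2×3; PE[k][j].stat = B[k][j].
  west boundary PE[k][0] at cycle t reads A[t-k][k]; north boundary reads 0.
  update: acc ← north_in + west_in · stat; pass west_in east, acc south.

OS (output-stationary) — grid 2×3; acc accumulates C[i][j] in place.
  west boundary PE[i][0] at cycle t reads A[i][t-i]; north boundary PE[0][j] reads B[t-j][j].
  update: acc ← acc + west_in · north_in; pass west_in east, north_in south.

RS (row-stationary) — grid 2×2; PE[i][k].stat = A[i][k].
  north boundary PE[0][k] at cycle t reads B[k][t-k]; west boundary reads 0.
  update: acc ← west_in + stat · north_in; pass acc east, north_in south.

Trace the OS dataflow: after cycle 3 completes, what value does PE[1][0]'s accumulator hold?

PE[1][0].acc = 76

OS 2×3: PE[1][0] cycle-by-cycle (with neighbour feeds):
  after 0 — PE[0][0] acc=5, pass-E 1, pass-S 5
  after 0 — PE[1][0] acc=0, pass-E 0, pass-S 0
  after 1 — PE[0][0] acc=77, pass-E 8, pass-S 9
  after 1 — PE[1][0] acc=40, pass-E 8, pass-S 5
  after 2 — PE[0][0] acc=77, pass-E 0, pass-S 0
  after 2 — PE[1][0] acc=76, pass-E 4, pass-S 9
  after 3 — PE[0][0] acc=77, pass-E 0, pass-S 0
  after 3 — PE[1][0] acc=76, pass-E 0, pass-S 0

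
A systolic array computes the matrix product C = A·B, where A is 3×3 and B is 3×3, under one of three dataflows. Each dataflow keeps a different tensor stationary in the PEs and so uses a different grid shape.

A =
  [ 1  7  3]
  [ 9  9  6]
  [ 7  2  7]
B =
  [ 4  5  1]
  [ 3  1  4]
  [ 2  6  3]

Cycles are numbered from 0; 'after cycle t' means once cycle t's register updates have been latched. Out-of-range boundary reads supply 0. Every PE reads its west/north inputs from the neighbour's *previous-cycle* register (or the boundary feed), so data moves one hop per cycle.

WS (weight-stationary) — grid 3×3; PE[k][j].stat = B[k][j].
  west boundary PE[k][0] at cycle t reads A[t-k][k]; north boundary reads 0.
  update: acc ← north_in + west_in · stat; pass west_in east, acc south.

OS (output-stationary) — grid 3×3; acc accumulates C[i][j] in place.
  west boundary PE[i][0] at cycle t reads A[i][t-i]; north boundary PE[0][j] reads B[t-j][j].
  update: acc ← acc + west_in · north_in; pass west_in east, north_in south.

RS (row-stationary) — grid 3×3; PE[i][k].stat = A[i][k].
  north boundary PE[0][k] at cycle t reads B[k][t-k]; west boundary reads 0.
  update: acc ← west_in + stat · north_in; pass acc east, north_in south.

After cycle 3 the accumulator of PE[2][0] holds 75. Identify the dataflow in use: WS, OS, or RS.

WS (3×3 grid), PE[2][0]:
  @0  [2,0]  acc 0  |  →0  ↓0
  @1  [2,0]  acc 0  |  →0  ↓0
  @2  [2,0]  acc 31  |  →3  ↓31
  @3  [2,0]  acc 75  |  →6  ↓75
OS (3×3 grid), PE[2][0]:
  @0  [2,0]  acc 0  |  →0  ↓0
  @1  [2,0]  acc 0  |  →0  ↓0
  @2  [2,0]  acc 28  |  →7  ↓4
  @3  [2,0]  acc 34  |  →2  ↓3
RS (3×3 grid), PE[2][0]:
  @0  [2,0]  acc 0  |  →0  ↓0
  @1  [2,0]  acc 0  |  →0  ↓0
  @2  [2,0]  acc 28  |  →28  ↓4
  @3  [2,0]  acc 35  |  →35  ↓5

dataflow = WS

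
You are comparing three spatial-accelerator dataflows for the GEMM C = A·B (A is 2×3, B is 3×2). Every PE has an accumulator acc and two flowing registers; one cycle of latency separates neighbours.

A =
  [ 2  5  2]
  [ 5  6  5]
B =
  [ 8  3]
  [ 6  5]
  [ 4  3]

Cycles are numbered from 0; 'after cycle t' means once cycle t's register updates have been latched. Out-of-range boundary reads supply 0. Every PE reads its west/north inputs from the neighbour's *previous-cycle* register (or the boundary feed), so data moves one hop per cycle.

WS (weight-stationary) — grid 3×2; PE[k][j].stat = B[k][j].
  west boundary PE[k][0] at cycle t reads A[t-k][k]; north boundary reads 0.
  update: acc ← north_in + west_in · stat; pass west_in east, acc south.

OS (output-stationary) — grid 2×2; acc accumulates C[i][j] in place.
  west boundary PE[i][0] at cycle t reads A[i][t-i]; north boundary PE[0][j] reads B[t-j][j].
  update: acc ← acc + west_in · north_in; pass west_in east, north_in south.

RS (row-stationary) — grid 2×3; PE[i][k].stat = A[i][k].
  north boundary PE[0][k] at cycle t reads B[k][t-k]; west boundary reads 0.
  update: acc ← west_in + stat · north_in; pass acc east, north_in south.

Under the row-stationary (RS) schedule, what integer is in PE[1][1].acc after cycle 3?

RS on a 2×3 grid — tracing PE[1][1] and its feeders:
  c0 r0c1: 0 / 0 / 0
  c0 r1c0: 0 / 0 / 0
  c0 r1c1: 0 / 0 / 0
  c1 r0c1: 46 / 46 / 6
  c1 r1c0: 40 / 40 / 8
  c1 r1c1: 0 / 0 / 0
  c2 r0c1: 31 / 31 / 5
  c2 r1c0: 15 / 15 / 3
  c2 r1c1: 76 / 76 / 6
  c3 r0c1: 0 / 0 / 0
  c3 r1c0: 0 / 0 / 0
  c3 r1c1: 45 / 45 / 5

PE[1][1].acc = 45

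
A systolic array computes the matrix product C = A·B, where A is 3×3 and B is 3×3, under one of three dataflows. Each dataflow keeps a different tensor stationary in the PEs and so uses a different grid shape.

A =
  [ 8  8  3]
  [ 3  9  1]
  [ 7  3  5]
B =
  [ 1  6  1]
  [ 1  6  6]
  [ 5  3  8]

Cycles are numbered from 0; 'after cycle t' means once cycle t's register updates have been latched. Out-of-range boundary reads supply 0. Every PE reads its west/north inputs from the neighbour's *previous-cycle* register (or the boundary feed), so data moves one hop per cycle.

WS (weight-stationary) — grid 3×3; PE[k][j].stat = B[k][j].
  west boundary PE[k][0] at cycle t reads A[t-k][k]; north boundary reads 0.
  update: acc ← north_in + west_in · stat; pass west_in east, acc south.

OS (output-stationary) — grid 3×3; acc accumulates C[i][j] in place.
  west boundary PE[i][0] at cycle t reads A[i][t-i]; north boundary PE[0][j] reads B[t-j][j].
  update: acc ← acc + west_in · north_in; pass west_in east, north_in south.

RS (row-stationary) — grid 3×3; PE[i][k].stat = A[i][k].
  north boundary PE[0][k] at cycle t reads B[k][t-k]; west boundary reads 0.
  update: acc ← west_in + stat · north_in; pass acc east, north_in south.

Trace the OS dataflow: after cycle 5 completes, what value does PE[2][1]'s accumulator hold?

PE[2][1].acc = 75

OS 3×3: PE[2][1] cycle-by-cycle (with neighbour feeds):
  0: (1,1).acc=0  regs=<0,0>
  0: (2,0).acc=0  regs=<0,0>
  0: (2,1).acc=0  regs=<0,0>
  1: (1,1).acc=0  regs=<0,0>
  1: (2,0).acc=0  regs=<0,0>
  1: (2,1).acc=0  regs=<0,0>
  2: (1,1).acc=18  regs=<3,6>
  2: (2,0).acc=7  regs=<7,1>
  2: (2,1).acc=0  regs=<0,0>
  3: (1,1).acc=72  regs=<9,6>
  3: (2,0).acc=10  regs=<3,1>
  3: (2,1).acc=42  regs=<7,6>
  4: (1,1).acc=75  regs=<1,3>
  4: (2,0).acc=35  regs=<5,5>
  4: (2,1).acc=60  regs=<3,6>
  5: (1,1).acc=75  regs=<0,0>
  5: (2,0).acc=35  regs=<0,0>
  5: (2,1).acc=75  regs=<5,3>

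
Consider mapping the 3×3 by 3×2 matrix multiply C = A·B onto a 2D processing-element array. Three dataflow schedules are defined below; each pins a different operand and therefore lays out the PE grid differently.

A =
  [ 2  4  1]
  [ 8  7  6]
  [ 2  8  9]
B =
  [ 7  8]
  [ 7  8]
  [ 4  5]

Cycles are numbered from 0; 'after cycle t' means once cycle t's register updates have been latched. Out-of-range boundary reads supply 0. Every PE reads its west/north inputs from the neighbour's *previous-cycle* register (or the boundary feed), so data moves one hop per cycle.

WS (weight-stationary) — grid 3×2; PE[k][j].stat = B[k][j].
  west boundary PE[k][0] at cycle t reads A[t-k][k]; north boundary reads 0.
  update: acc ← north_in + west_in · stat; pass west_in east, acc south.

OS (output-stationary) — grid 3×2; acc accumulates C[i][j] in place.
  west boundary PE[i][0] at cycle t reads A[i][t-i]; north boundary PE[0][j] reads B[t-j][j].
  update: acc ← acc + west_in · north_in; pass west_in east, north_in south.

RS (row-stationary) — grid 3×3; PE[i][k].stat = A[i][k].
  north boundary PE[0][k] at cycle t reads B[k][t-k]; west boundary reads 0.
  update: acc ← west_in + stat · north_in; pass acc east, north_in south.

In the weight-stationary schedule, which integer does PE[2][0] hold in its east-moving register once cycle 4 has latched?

register = 9

Tracing WS — 3×2 array, target PE[2][0]:
  c0 r1c0: 0 / 0 / 0
  c0 r2c0: 0 / 0 / 0
  c1 r1c0: 42 / 4 / 42
  c1 r2c0: 0 / 0 / 0
  c2 r1c0: 105 / 7 / 105
  c2 r2c0: 46 / 1 / 46
  c3 r1c0: 70 / 8 / 70
  c3 r2c0: 129 / 6 / 129
  c4 r1c0: 0 / 0 / 0
  c4 r2c0: 106 / 9 / 106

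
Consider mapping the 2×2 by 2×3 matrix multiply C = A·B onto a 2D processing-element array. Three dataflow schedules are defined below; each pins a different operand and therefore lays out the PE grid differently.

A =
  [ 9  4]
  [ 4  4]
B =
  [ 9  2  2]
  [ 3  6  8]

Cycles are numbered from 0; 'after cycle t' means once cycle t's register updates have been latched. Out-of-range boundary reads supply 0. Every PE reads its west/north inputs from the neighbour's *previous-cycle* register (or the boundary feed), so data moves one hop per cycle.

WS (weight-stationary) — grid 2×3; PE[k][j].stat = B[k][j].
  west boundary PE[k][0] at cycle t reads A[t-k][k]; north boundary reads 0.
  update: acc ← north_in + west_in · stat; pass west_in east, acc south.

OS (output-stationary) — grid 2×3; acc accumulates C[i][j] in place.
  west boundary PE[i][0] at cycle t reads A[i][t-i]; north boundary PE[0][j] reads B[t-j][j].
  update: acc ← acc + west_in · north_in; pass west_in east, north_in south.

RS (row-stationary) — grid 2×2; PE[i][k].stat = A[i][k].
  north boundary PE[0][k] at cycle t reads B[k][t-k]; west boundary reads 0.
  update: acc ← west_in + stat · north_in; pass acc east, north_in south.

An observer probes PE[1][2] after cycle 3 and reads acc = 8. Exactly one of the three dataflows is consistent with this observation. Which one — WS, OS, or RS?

WS [2×3] PE[1][2] across cycles:
  after 0 — PE[1][2] acc=0, pass-E 0, pass-S 0
  after 1 — PE[1][2] acc=0, pass-E 0, pass-S 0
  after 2 — PE[1][2] acc=0, pass-E 0, pass-S 0
  after 3 — PE[1][2] acc=50, pass-E 4, pass-S 50
OS [2×3] PE[1][2] across cycles:
  after 0 — PE[1][2] acc=0, pass-E 0, pass-S 0
  after 1 — PE[1][2] acc=0, pass-E 0, pass-S 0
  after 2 — PE[1][2] acc=0, pass-E 0, pass-S 0
  after 3 — PE[1][2] acc=8, pass-E 4, pass-S 2
— RS: 2×2 array has no PE[1][2].

dataflow = OS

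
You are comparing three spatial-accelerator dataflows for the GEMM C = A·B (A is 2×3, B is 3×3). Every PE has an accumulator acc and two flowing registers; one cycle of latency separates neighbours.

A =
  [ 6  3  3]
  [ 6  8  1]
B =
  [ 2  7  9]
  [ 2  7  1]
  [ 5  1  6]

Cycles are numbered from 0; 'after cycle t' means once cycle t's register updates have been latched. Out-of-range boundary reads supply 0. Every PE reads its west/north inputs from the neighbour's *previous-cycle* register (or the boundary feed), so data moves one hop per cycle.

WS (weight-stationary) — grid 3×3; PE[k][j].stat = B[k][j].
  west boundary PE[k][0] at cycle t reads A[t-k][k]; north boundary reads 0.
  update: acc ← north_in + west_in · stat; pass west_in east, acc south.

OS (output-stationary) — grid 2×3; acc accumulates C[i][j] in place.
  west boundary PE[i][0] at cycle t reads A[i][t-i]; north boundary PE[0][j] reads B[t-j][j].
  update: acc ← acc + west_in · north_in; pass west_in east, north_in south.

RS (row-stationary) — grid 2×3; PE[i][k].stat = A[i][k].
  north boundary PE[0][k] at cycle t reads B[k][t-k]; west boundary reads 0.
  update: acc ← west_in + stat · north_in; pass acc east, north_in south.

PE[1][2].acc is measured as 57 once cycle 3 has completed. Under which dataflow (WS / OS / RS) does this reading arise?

dataflow = WS

WS (3×3 grid), PE[1][2]:
  after 0 — PE[1][2] acc=0, pass-E 0, pass-S 0
  after 1 — PE[1][2] acc=0, pass-E 0, pass-S 0
  after 2 — PE[1][2] acc=0, pass-E 0, pass-S 0
  after 3 — PE[1][2] acc=57, pass-E 3, pass-S 57
OS (2×3 grid), PE[1][2]:
  after 0 — PE[1][2] acc=0, pass-E 0, pass-S 0
  after 1 — PE[1][2] acc=0, pass-E 0, pass-S 0
  after 2 — PE[1][2] acc=0, pass-E 0, pass-S 0
  after 3 — PE[1][2] acc=54, pass-E 6, pass-S 9
RS (2×3 grid), PE[1][2]:
  after 0 — PE[1][2] acc=0, pass-E 0, pass-S 0
  after 1 — PE[1][2] acc=0, pass-E 0, pass-S 0
  after 2 — PE[1][2] acc=0, pass-E 0, pass-S 0
  after 3 — PE[1][2] acc=33, pass-E 33, pass-S 5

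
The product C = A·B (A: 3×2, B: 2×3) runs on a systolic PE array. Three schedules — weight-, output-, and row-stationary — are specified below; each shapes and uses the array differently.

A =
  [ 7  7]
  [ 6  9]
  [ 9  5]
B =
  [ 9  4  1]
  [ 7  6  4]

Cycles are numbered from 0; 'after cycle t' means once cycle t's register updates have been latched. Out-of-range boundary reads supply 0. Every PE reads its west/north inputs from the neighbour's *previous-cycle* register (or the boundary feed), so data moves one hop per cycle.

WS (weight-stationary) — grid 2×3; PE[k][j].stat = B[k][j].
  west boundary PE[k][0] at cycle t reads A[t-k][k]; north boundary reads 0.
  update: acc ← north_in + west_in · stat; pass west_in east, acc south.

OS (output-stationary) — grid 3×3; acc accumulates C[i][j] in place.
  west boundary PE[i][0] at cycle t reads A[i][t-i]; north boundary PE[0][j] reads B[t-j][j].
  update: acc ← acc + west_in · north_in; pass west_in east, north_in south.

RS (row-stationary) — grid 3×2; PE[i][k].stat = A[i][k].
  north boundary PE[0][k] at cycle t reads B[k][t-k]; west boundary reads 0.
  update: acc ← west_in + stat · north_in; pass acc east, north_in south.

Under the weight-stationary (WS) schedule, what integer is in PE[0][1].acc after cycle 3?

PE[0][1].acc = 36

Tracing WS — 2×3 array, target PE[0][1]:
  @0  [0,0]  acc 63  |  →7  ↓63
  @0  [0,1]  acc 0  |  →0  ↓0
  @1  [0,0]  acc 54  |  →6  ↓54
  @1  [0,1]  acc 28  |  →7  ↓28
  @2  [0,0]  acc 81  |  →9  ↓81
  @2  [0,1]  acc 24  |  →6  ↓24
  @3  [0,0]  acc 0  |  →0  ↓0
  @3  [0,1]  acc 36  |  →9  ↓36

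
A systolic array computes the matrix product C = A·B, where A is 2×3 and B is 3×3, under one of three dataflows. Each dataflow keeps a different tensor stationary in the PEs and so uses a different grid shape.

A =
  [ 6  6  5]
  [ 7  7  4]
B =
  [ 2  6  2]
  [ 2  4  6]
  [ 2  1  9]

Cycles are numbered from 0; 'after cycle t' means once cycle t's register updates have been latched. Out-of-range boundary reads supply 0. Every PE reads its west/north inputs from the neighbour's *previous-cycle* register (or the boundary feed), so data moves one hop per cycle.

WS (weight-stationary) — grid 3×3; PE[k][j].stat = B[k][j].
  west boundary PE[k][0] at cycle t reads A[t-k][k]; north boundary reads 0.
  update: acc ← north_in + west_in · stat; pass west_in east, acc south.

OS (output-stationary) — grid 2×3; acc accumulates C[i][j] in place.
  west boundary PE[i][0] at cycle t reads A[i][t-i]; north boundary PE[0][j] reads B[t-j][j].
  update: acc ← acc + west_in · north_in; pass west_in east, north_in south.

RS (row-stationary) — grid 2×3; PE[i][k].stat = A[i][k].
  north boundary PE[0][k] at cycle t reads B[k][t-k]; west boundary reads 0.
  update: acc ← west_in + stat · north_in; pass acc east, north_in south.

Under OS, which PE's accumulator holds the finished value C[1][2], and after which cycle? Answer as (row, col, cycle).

OS — PE[1][2] is where C[1][2] collects:
  cycle 0: PE[1][2] → acc 0, east 0, south 0
  cycle 1: PE[1][2] → acc 0, east 0, south 0
  cycle 2: PE[1][2] → acc 0, east 0, south 0
  cycle 3: PE[1][2] → acc 14, east 7, south 2
  cycle 4: PE[1][2] → acc 56, east 7, south 6
  cycle 5: PE[1][2] → acc 92, east 4, south 9

(row, col, cycle) = (1, 2, 5)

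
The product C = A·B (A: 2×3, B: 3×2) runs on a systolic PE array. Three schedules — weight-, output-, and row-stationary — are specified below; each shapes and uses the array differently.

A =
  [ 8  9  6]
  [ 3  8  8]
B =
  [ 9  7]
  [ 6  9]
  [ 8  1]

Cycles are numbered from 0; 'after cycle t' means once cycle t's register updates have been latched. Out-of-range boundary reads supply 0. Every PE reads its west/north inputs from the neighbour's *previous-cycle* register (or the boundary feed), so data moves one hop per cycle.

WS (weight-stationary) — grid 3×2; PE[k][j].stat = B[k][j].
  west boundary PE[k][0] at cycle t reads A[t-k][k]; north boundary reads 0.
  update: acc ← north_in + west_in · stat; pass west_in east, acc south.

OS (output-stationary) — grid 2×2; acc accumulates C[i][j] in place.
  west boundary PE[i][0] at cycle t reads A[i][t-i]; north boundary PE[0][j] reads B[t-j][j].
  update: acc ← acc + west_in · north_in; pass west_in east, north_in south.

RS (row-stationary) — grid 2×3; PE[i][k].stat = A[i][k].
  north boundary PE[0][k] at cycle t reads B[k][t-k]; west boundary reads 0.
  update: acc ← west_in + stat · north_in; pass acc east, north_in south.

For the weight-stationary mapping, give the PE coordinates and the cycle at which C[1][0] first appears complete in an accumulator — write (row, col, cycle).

Under WS, C[1][0] lands at PE[2][0]:
  @0  [2,0]  acc 0  |  →0  ↓0
  @1  [2,0]  acc 0  |  →0  ↓0
  @2  [2,0]  acc 174  |  →6  ↓174
  @3  [2,0]  acc 139  |  →8  ↓139

(row, col, cycle) = (2, 0, 3)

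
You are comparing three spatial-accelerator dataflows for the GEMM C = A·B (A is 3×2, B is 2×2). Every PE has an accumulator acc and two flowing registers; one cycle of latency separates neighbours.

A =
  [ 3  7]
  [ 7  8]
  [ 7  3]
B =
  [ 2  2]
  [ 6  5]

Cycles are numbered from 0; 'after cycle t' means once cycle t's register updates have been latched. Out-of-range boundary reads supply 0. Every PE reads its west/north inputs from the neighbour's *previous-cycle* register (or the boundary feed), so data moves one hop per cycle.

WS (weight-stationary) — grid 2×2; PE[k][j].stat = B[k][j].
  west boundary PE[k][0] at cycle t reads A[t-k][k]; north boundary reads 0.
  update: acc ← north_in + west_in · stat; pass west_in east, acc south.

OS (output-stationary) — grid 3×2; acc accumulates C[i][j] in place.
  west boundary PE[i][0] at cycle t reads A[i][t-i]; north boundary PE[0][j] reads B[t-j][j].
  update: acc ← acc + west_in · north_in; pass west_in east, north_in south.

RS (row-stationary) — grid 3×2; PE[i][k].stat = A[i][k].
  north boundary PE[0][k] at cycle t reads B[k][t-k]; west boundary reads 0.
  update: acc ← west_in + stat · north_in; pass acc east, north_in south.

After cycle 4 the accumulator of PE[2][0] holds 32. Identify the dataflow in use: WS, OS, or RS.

— WS: 2×2 array has no PE[2][0].
OS [3×2] PE[2][0] across cycles:
  t=0 PE[2][0]: acc=0 h=0 v=0
  t=1 PE[2][0]: acc=0 h=0 v=0
  t=2 PE[2][0]: acc=14 h=7 v=2
  t=3 PE[2][0]: acc=32 h=3 v=6
  t=4 PE[2][0]: acc=32 h=0 v=0
RS [3×2] PE[2][0] across cycles:
  t=0 PE[2][0]: acc=0 h=0 v=0
  t=1 PE[2][0]: acc=0 h=0 v=0
  t=2 PE[2][0]: acc=14 h=14 v=2
  t=3 PE[2][0]: acc=14 h=14 v=2
  t=4 PE[2][0]: acc=0 h=0 v=0

dataflow = OS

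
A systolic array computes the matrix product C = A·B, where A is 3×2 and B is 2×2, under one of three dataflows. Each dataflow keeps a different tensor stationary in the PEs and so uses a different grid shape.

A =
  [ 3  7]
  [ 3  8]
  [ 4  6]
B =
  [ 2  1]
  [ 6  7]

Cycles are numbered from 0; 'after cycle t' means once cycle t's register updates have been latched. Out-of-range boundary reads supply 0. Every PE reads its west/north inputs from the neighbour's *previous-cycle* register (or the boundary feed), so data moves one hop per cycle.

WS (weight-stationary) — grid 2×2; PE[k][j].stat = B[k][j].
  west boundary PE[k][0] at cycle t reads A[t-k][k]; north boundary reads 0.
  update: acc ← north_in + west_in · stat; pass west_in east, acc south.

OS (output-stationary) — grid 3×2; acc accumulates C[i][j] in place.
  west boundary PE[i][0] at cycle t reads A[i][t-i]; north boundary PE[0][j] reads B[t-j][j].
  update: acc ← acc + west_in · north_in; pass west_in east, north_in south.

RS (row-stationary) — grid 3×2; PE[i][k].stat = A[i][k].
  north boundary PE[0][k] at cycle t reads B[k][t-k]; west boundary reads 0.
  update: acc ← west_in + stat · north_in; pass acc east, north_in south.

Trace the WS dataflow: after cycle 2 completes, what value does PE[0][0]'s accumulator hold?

PE[0][0].acc = 8

Tracing WS — 2×2 array, target PE[0][0]:
  cycle 0: PE[0][0] → acc 6, east 3, south 6
  cycle 1: PE[0][0] → acc 6, east 3, south 6
  cycle 2: PE[0][0] → acc 8, east 4, south 8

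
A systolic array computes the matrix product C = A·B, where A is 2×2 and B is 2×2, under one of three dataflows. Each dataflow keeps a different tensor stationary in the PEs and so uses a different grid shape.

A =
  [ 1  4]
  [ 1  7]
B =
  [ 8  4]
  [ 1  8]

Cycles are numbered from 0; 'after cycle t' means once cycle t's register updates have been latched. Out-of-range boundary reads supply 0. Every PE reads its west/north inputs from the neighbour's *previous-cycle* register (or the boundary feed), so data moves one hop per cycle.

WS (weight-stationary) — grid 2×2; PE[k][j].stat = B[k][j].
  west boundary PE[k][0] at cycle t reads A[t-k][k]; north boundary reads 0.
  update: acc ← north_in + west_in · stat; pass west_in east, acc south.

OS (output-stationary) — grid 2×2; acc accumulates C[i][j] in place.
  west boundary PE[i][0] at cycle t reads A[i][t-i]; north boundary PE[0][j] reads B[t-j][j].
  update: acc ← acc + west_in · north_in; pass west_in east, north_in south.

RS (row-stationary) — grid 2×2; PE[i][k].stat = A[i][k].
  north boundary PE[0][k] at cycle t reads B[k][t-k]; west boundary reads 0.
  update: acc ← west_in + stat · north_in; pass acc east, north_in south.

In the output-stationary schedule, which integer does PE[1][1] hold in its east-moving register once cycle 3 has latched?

OS (2×2). Following PE[1][1] plus its west/north inputs:
  after 0 — PE[0][1] acc=0, pass-E 0, pass-S 0
  after 0 — PE[1][0] acc=0, pass-E 0, pass-S 0
  after 0 — PE[1][1] acc=0, pass-E 0, pass-S 0
  after 1 — PE[0][1] acc=4, pass-E 1, pass-S 4
  after 1 — PE[1][0] acc=8, pass-E 1, pass-S 8
  after 1 — PE[1][1] acc=0, pass-E 0, pass-S 0
  after 2 — PE[0][1] acc=36, pass-E 4, pass-S 8
  after 2 — PE[1][0] acc=15, pass-E 7, pass-S 1
  after 2 — PE[1][1] acc=4, pass-E 1, pass-S 4
  after 3 — PE[0][1] acc=36, pass-E 0, pass-S 0
  after 3 — PE[1][0] acc=15, pass-E 0, pass-S 0
  after 3 — PE[1][1] acc=60, pass-E 7, pass-S 8

register = 7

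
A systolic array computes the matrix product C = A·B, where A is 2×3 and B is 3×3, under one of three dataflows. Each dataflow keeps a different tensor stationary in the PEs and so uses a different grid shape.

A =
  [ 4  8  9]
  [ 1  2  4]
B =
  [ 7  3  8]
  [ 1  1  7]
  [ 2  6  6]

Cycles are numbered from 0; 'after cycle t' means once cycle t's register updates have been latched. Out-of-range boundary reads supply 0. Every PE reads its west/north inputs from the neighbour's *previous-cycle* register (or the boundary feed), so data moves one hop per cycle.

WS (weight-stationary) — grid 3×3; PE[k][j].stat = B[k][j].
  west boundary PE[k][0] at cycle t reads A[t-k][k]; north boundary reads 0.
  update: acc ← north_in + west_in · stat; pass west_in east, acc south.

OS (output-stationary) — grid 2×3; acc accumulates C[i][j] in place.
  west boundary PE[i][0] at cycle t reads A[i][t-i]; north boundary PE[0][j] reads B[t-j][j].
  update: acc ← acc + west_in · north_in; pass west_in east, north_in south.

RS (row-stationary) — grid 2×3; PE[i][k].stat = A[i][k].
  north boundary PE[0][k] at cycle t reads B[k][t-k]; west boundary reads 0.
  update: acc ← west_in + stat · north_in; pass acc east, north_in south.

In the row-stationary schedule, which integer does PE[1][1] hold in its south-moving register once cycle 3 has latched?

RS 2×3: PE[1][1] cycle-by-cycle (with neighbour feeds):
  [0] (0,1) acc=0 (h:0 v:0)
  [0] (1,0) acc=0 (h:0 v:0)
  [0] (1,1) acc=0 (h:0 v:0)
  [1] (0,1) acc=36 (h:36 v:1)
  [1] (1,0) acc=7 (h:7 v:7)
  [1] (1,1) acc=0 (h:0 v:0)
  [2] (0,1) acc=20 (h:20 v:1)
  [2] (1,0) acc=3 (h:3 v:3)
  [2] (1,1) acc=9 (h:9 v:1)
  [3] (0,1) acc=88 (h:88 v:7)
  [3] (1,0) acc=8 (h:8 v:8)
  [3] (1,1) acc=5 (h:5 v:1)

register = 1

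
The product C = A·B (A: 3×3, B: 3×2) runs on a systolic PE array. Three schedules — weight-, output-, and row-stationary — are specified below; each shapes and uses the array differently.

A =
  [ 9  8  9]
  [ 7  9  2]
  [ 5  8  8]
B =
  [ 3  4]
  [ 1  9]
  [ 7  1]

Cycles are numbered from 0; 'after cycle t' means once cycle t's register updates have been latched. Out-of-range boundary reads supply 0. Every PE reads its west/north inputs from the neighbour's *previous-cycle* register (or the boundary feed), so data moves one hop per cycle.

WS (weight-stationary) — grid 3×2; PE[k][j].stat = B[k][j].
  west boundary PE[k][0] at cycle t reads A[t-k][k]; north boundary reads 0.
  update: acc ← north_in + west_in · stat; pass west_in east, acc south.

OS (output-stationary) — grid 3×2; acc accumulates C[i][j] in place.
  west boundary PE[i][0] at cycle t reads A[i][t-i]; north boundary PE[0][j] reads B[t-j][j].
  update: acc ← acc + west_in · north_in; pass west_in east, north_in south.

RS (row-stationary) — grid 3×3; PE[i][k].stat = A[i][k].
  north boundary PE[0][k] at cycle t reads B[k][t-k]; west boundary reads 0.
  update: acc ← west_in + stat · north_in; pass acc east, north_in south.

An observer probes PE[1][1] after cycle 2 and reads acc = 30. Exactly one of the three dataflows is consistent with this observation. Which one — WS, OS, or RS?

WS (3×2 grid), PE[1][1]:
  after 0 — PE[1][1] acc=0, pass-E 0, pass-S 0
  after 1 — PE[1][1] acc=0, pass-E 0, pass-S 0
  after 2 — PE[1][1] acc=108, pass-E 8, pass-S 108
OS (3×2 grid), PE[1][1]:
  after 0 — PE[1][1] acc=0, pass-E 0, pass-S 0
  after 1 — PE[1][1] acc=0, pass-E 0, pass-S 0
  after 2 — PE[1][1] acc=28, pass-E 7, pass-S 4
RS (3×3 grid), PE[1][1]:
  after 0 — PE[1][1] acc=0, pass-E 0, pass-S 0
  after 1 — PE[1][1] acc=0, pass-E 0, pass-S 0
  after 2 — PE[1][1] acc=30, pass-E 30, pass-S 1

dataflow = RS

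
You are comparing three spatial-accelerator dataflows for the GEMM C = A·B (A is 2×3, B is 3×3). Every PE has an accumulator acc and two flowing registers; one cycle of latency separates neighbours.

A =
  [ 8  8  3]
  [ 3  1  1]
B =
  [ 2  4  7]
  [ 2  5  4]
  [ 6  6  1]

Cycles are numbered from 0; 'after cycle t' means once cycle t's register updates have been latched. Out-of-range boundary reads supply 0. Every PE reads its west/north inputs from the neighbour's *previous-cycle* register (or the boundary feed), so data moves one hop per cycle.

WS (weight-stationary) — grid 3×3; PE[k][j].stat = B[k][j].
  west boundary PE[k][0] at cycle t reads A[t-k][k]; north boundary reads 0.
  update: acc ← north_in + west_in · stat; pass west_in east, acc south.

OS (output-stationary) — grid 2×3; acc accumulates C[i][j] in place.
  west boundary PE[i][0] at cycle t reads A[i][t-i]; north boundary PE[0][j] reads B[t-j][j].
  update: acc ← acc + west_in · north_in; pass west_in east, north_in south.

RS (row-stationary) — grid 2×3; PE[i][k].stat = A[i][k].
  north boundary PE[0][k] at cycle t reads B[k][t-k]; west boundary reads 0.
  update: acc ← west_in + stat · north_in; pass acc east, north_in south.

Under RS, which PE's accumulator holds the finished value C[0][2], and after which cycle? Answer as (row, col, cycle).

(row, col, cycle) = (0, 2, 4)

Under RS, C[0][2] lands at PE[0][2]:
  t=0 PE[0][2]: acc=0 h=0 v=0
  t=1 PE[0][2]: acc=0 h=0 v=0
  t=2 PE[0][2]: acc=50 h=50 v=6
  t=3 PE[0][2]: acc=90 h=90 v=6
  t=4 PE[0][2]: acc=91 h=91 v=1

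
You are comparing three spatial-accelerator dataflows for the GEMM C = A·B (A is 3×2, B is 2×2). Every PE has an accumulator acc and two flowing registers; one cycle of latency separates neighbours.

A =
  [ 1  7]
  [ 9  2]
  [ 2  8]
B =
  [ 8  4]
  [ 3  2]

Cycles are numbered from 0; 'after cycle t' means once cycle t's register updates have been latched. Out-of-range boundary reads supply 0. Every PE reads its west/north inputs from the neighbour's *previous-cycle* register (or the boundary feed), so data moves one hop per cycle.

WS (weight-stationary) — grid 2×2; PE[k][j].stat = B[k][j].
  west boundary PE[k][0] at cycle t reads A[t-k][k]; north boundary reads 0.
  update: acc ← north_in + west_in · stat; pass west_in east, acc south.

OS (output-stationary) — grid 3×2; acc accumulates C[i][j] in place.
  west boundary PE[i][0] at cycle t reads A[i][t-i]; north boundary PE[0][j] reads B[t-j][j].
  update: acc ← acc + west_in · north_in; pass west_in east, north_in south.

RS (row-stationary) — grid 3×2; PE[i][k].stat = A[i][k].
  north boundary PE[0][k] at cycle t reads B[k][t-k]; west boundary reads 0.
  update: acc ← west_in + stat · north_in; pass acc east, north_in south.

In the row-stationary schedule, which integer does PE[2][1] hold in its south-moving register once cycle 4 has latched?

register = 2

RS 3×2: PE[2][1] cycle-by-cycle (with neighbour feeds):
  after 0 — PE[1][1] acc=0, pass-E 0, pass-S 0
  after 0 — PE[2][0] acc=0, pass-E 0, pass-S 0
  after 0 — PE[2][1] acc=0, pass-E 0, pass-S 0
  after 1 — PE[1][1] acc=0, pass-E 0, pass-S 0
  after 1 — PE[2][0] acc=0, pass-E 0, pass-S 0
  after 1 — PE[2][1] acc=0, pass-E 0, pass-S 0
  after 2 — PE[1][1] acc=78, pass-E 78, pass-S 3
  after 2 — PE[2][0] acc=16, pass-E 16, pass-S 8
  after 2 — PE[2][1] acc=0, pass-E 0, pass-S 0
  after 3 — PE[1][1] acc=40, pass-E 40, pass-S 2
  after 3 — PE[2][0] acc=8, pass-E 8, pass-S 4
  after 3 — PE[2][1] acc=40, pass-E 40, pass-S 3
  after 4 — PE[1][1] acc=0, pass-E 0, pass-S 0
  after 4 — PE[2][0] acc=0, pass-E 0, pass-S 0
  after 4 — PE[2][1] acc=24, pass-E 24, pass-S 2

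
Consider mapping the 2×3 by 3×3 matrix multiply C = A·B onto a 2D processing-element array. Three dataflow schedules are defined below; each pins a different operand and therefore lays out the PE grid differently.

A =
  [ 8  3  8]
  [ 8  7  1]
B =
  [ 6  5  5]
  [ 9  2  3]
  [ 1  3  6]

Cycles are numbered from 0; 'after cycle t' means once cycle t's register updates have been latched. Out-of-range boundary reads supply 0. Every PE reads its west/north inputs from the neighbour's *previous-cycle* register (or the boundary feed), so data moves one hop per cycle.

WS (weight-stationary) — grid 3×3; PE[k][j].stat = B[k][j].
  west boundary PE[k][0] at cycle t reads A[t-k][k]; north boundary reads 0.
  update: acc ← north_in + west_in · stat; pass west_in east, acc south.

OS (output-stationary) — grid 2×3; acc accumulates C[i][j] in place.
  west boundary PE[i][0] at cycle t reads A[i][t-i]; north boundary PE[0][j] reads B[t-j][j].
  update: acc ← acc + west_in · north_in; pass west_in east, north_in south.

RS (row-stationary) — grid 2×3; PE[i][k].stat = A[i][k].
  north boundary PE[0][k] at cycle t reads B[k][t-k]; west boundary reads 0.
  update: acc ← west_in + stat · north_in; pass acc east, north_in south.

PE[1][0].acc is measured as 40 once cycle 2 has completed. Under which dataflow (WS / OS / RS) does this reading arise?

dataflow = RS

— WS: 3×3; PE[1][0] trace:
  step 0 · PE1,0: acc=0; fwd→0 fwd↓0
  step 1 · PE1,0: acc=75; fwd→3 fwd↓75
  step 2 · PE1,0: acc=111; fwd→7 fwd↓111
— OS: 2×3; PE[1][0] trace:
  step 0 · PE1,0: acc=0; fwd→0 fwd↓0
  step 1 · PE1,0: acc=48; fwd→8 fwd↓6
  step 2 · PE1,0: acc=111; fwd→7 fwd↓9
— RS: 2×3; PE[1][0] trace:
  step 0 · PE1,0: acc=0; fwd→0 fwd↓0
  step 1 · PE1,0: acc=48; fwd→48 fwd↓6
  step 2 · PE1,0: acc=40; fwd→40 fwd↓5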